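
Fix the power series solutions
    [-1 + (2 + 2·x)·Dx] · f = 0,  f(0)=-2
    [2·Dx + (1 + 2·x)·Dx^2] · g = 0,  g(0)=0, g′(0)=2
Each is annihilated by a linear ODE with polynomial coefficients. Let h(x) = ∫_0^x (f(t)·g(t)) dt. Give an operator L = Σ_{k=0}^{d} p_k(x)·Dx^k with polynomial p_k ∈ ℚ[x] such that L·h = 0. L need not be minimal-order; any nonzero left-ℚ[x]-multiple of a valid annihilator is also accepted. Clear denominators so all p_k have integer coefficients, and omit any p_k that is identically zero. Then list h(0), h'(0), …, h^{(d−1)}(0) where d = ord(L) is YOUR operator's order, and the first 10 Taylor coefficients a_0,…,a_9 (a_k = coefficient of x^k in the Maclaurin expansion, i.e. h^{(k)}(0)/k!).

f: a_k = -2, -1, 1/4, -1/8, 5/64, -7/128, 21/512, -33/1024, 429/16384, -715/32768, …
g: a_k = 0, 2, -2, 8/3, -4, 32/5, -32/3, 128/7, -32, 512/9, …
f·g: L₀ = L_f ⊗_s L_g, ord ≤ 1·2.
h=∫h₀ ⇒ L = L₀·Dx.
L = (-1 + 2·x)·Dx + (4 + 4·x)·Dx^2 + (4 + 16·x + 20·x^2 + 8·x^3)·Dx^3  (order 3).
h: a_k = 0, 0, -2, 2/3, -17/24, 11/12, -3709/2880, 4267/2240, -209709/71680, 746239/161280, …
ICs: h(0) = 0, h′(0) = 0, h′′(0) = -4.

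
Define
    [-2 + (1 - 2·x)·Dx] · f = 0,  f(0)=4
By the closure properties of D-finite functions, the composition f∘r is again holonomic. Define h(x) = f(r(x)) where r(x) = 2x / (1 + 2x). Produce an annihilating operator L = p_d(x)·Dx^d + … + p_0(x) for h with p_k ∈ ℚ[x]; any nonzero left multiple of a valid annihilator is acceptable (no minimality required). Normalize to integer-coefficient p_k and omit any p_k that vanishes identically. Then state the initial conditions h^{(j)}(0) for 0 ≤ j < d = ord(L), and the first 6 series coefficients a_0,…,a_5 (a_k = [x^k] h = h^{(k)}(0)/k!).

L = 4 + (-1 + 4·x^2)·Dx  (order 1).
h: a_k = 4, 16, 32, 64, 128, 256, …
ICs: h(0) = 4.

f: a_k = 4, 8, 16, 32, 64, 128, …
h₀=f(r): pull back L_f along r ⇒ L₀.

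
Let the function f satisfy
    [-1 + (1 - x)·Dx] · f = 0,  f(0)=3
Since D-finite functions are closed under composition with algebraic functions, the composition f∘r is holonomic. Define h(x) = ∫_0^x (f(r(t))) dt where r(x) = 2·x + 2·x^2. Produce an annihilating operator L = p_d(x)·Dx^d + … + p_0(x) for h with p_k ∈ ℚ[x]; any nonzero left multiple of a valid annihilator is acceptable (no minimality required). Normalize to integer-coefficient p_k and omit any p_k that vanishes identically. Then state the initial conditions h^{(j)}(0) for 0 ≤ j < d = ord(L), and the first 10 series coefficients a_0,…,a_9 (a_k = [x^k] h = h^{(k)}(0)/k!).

L = (2 + 4·x)·Dx + (-1 + 2·x + 2·x^2)·Dx^2  (order 2).
h: a_k = 0, 3, 3, 6, 12, 132/5, 60, 984/7, 336, 816, …
ICs: h(0) = 0, h′(0) = 3.

f: a_k = 3, 3, 3, 3, 3, 3, 3, 3, 3, 3, …
f∘r: x↦r, Dx↦Dx/r' in L_f ⇒ L₀.
∫: right-multiply L₀ by Dx.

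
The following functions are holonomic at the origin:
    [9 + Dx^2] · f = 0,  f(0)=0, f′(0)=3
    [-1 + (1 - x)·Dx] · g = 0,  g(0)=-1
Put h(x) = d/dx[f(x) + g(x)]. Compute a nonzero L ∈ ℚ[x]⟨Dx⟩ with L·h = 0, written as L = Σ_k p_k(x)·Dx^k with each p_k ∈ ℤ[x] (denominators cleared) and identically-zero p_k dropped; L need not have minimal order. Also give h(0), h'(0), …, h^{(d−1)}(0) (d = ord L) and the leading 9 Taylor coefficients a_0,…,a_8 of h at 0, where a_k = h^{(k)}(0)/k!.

f: a_k = 0, 3, 0, -9/2, 0, 81/40, 0, -243/560, 0, …
g: a_k = -1, -1, -1, -1, -1, -1, -1, -1, -1, …
f+g: L₀ = lclm(L_f,L_g), ord ≤ 2+1.
Derive L from L₀ (diff closure).
L = (126 - 108·x + 54·x^2) + (-45 + 99·x - 81·x^2 + 27·x^3)·Dx + (14 - 12·x + 6·x^2)·Dx^2 + (-5 + 11·x - 9·x^2 + 3·x^3)·Dx^3  (order 3).
h: a_k = 2, -2, -33/2, -4, 41/8, -6, -803/80, -8, -38133/4480, …
ICs: h(0) = 2, h′(0) = -2, h′′(0) = -33.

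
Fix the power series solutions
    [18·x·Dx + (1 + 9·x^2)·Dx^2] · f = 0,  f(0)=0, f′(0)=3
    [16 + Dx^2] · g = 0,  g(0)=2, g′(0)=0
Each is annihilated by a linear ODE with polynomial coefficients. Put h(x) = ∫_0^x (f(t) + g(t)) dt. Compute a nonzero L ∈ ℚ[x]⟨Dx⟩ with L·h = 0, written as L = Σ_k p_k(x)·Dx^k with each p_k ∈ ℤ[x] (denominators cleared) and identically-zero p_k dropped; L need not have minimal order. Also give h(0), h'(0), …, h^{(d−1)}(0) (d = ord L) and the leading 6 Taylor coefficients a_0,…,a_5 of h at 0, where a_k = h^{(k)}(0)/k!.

f: a_k = 0, 3, 0, -9, 0, 243/5, …
g: a_k = 2, 0, -16, 0, 64/3, 0, …
f+g: L₀ = lclm(L_f,L_g), ord ≤ 2+2.
h=∫h₀ ⇒ L = L₀·Dx.
L = (-13248·x + 181440·x^3 + 186624·x^5)·Dx^2 + (-16 + 6048·x^2 + 66096·x^4 + 93312·x^6)·Dx^3 + (-828·x + 11340·x^3 + 11664·x^5)·Dx^4 + (-1 + 378·x^2 + 4131·x^4 + 5832·x^6)·Dx^5  (order 5).
h: a_k = 0, 2, 3/2, -16/3, -9/4, 64/15, …
ICs: h(0) = 0, h′(0) = 2, h′′(0) = 3, h′′′(0) = -32, h′′′′(0) = -54.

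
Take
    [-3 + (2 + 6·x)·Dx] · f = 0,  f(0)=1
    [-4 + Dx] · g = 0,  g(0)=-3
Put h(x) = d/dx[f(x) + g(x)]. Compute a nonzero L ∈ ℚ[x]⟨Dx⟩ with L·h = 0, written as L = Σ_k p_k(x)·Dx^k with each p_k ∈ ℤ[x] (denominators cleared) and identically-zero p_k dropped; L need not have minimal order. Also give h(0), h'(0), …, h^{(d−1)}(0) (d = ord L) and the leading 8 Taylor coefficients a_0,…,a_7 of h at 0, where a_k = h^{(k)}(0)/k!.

L = (-204 - 288·x) + (-37 - 384·x - 576·x^2)·Dx + (22 + 114·x + 144·x^2)·Dx^2  (order 2).
h: a_k = -21/2, -201/4, -1455/16, -4501/32, -24263/256, -491779/2560, 5480803/30720, -312317461/430080, …
ICs: h(0) = -21/2, h′(0) = -201/4.

f: a_k = 1, 3/2, -9/8, 27/16, -405/128, 1701/256, -15309/1024, 72171/2048, …
g: a_k = -3, -12, -24, -32, -32, -128/5, -256/15, -1024/105, …
Sum ⇒ L₀ = lclm(L_f,L_g) in ℚ(x)⟨Dx⟩.
h=h₀': d/dx-closure on L₀ ⇒ L.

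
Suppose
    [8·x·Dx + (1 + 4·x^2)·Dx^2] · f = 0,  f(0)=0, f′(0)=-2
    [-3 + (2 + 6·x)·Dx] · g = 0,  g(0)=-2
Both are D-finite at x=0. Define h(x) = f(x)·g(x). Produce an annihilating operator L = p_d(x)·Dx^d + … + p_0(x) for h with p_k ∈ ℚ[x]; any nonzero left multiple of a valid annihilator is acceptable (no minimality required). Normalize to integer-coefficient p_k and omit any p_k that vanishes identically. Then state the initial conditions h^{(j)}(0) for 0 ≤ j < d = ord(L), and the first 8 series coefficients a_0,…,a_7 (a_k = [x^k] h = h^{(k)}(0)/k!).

L = (27 - 48·x - 36·x^2) + (-12 - 4·x + 144·x^2 + 144·x^3)·Dx + (4 + 24·x + 52·x^2 + 96·x^3 + 144·x^4)·Dx^2  (order 2).
h: a_k = 0, 4, 6, -59/6, -5/4, 983/160, 11769/320, -841319/8960, …
ICs: h(0) = 0, h′(0) = 4.

f: a_k = 0, -2, 0, 8/3, 0, -32/5, 0, 128/7, …
g: a_k = -2, -3, 9/4, -27/8, 405/64, -1701/128, 15309/512, -72171/1024, …
Sym-product of L_f,L_g gives L₀ (≤ ord 2).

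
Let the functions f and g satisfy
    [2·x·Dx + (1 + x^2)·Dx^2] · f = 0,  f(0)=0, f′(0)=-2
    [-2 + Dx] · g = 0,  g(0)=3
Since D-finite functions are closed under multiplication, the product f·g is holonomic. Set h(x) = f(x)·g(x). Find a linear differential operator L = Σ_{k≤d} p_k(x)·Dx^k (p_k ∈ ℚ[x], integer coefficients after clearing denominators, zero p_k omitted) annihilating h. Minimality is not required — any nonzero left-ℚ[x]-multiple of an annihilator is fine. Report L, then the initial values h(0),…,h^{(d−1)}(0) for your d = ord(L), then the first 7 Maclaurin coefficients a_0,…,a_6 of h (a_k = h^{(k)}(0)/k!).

L = (4 - 4·x + 4·x^2) + (-4 + 2·x - 4·x^2)·Dx + (1 + x^2)·Dx^2  (order 2).
h: a_k = 0, -6, -12, -10, -4, -6/5, -4/3, …
ICs: h(0) = 0, h′(0) = -6.

f: a_k = 0, -2, 0, 2/3, 0, -2/5, 0, …
g: a_k = 3, 6, 6, 4, 2, 4/5, 4/15, …
Product ⇒ symmetric product L₀, ord ≤ 2.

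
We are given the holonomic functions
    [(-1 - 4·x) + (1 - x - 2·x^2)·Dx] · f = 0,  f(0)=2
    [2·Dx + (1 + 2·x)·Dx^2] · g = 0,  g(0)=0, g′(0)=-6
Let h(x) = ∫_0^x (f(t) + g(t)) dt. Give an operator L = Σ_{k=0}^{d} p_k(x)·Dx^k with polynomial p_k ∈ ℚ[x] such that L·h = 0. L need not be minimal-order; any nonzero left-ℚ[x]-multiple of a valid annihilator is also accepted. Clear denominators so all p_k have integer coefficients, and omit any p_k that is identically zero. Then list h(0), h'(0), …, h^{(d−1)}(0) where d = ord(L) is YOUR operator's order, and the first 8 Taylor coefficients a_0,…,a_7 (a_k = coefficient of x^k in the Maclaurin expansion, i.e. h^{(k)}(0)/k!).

f: a_k = 2, 2, 6, 10, 22, 42, 86, 170, …
g: a_k = 0, -6, 6, -8, 12, -96/5, 32, -384/7, …
f+g: L₀ = lclm(L_f,L_g), ord ≤ 1+2.
∫: right-multiply L₀ by Dx.
L = (54 + 228·x + 432·x^2 + 288·x^3 + 192·x^4)·Dx^2 + (11 + 124·x + 464·x^2 + 704·x^3 + 592·x^4 + 320·x^5)·Dx^3 + (-4 - 19·x - 17·x^2 + 42·x^3 + 116·x^4 + 136·x^5 + 64·x^6)·Dx^4  (order 4).
h: a_k = 0, 2, -2, 4, 1/2, 34/5, 19/5, 118/7, …
ICs: h(0) = 0, h′(0) = 2, h′′(0) = -4, h′′′(0) = 24.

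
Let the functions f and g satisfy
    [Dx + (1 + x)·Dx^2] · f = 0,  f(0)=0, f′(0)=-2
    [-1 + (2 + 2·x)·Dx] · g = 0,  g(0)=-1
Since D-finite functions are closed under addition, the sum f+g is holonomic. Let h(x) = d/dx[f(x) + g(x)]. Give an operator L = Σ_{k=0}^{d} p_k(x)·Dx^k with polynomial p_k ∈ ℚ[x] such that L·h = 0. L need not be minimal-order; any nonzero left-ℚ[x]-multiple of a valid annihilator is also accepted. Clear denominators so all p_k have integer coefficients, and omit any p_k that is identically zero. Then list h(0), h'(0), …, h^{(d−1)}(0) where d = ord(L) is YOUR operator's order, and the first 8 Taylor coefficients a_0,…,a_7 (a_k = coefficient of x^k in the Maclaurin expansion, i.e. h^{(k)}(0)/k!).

f: a_k = 0, -2, 1, -2/3, 1/2, -2/5, 1/3, -2/7, …
g: a_k = -1, -1/2, 1/8, -1/16, 5/128, -7/256, 21/1024, -33/2048, …
Sum ⇒ L₀ = lclm(L_f,L_g) in ℚ(x)⟨Dx⟩.
h=h₀': d/dx-closure on L₀ ⇒ L.
L = 1 + (5 + 5·x)·Dx + (2 + 4·x + 2·x^2)·Dx^2  (order 2).
h: a_k = -5/2, 9/4, -35/16, 69/32, -547/256, 1087/512, -4327/2048, 8621/4096, …
ICs: h(0) = -5/2, h′(0) = 9/4.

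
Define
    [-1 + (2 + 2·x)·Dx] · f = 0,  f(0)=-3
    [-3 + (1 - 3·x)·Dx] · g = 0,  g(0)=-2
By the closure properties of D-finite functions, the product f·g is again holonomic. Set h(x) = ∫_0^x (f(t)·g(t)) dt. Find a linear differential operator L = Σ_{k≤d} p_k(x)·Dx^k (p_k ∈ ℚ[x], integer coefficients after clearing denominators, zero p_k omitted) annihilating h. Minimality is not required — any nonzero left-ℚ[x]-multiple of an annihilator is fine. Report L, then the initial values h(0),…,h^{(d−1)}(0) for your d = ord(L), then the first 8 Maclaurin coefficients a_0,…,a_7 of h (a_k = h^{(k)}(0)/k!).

L = (7 + 3·x)·Dx + (-2 + 4·x + 6·x^2)·Dx^2  (order 2).
h: a_k = 0, 6, 21/2, 83/4, 1497/32, 35913/320, 71833/256, 2585925/3584, …
ICs: h(0) = 0, h′(0) = 6.

f: a_k = -3, -3/2, 3/8, -3/16, 15/128, -21/256, 63/1024, -99/2048, …
g: a_k = -2, -6, -18, -54, -162, -486, -1458, -4374, …
Product ⇒ symmetric product L₀, ord ≤ 1.
h=∫₀ˣh₀: take L = L₀·Dx.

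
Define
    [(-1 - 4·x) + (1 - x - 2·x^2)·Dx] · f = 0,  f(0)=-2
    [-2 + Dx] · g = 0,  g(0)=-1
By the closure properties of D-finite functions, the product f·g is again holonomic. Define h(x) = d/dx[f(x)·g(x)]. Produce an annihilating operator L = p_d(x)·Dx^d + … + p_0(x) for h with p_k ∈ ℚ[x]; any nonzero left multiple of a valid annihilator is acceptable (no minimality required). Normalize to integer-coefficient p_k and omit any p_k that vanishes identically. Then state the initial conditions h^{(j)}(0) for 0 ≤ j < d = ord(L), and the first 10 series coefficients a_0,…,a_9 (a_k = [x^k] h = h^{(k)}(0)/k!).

L = (14 + 16·x - 12·x^2 - 16·x^3 + 16·x^4) + (-3 + x + 12·x^2 - 8·x^4)·Dx  (order 1).
h: a_k = 6, 28, 86, 232, 1738/3, 20884/15, 16234/5, 2338384/315, 751514/45, 35073212/945, …
ICs: h(0) = 6.

f: a_k = -2, -2, -6, -10, -22, -42, -86, -170, -342, -682, …
g: a_k = -1, -2, -2, -4/3, -2/3, -4/15, -4/45, -8/315, -2/315, -4/2835, …
L₀ := L_f ⊗_s L_g (sym. prod.), ord ≤ 1.
h₀' ⇒ L via d/dx closure of L₀.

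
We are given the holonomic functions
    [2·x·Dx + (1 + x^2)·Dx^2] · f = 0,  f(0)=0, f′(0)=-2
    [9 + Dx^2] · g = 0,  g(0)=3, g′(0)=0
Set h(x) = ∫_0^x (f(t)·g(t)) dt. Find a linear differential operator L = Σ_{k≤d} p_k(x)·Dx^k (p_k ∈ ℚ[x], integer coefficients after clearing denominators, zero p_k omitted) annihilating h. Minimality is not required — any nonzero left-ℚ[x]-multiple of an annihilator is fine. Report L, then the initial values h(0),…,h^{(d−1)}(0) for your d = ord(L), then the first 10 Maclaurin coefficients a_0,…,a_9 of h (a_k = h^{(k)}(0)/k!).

f: a_k = 0, -2, 0, 2/3, 0, -2/5, 0, 2/7, 0, -2/9, …
g: a_k = 3, 0, -27/2, 0, 81/8, 0, -243/80, 0, 2187/4480, 0, …
Sym-product of L_f,L_g gives L₀ (≤ ord 4).
h=∫h₀ ⇒ L = L₀·Dx.
L = (1170 + 3834·x^2 + 4779·x^4 + 2916·x^6 + 729·x^8)·Dx + (396·x + 1044·x^3 + 972·x^5 + 324·x^7)·Dx^2 + (220 + 768·x^2 + 1026·x^4 + 648·x^6 + 162·x^8)·Dx^3 + (44·x + 116·x^3 + 108·x^5 + 36·x^7)·Dx^4 + (10 + 38·x^2 + 55·x^4 + 36·x^6 + 9·x^8)·Dx^5  (order 5).
h: a_k = 0, 0, -3, 0, 29/4, 0, -203/40, 0, 5343/2240, 0, …
ICs: h(0) = 0, h′(0) = 0, h′′(0) = -6, h′′′(0) = 0, h′′′′(0) = 174.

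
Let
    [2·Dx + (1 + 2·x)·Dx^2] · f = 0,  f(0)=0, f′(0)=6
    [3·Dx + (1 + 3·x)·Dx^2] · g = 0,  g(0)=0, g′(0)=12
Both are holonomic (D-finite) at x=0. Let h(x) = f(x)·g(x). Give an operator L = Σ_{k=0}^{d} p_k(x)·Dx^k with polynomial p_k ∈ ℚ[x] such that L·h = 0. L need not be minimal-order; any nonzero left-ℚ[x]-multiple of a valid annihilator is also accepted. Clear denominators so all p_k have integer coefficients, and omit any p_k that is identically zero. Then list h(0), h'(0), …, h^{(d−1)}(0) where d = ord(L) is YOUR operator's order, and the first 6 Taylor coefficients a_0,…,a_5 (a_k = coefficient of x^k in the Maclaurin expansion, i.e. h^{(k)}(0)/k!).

L = (156 + 720·x + 864·x^2)·Dx + (310 + 2244·x + 5400·x^2 + 4320·x^3)·Dx^2 + (88 + 860·x + 3132·x^2 + 5040·x^3 + 3024·x^4)·Dx^3 + (5 + 62·x + 305·x^2 + 744·x^3 + 900·x^4 + 432·x^5)·Dx^4  (order 4).
h: a_k = 0, 0, 72, -180, 420, -990, …
ICs: h(0) = 0, h′(0) = 0, h′′(0) = 144, h′′′(0) = -1080.

f: a_k = 0, 6, -6, 8, -12, 96/5, …
g: a_k = 0, 12, -18, 36, -81, 972/5, …
L₀ := L_f ⊗_s L_g (sym. prod.), ord ≤ 4.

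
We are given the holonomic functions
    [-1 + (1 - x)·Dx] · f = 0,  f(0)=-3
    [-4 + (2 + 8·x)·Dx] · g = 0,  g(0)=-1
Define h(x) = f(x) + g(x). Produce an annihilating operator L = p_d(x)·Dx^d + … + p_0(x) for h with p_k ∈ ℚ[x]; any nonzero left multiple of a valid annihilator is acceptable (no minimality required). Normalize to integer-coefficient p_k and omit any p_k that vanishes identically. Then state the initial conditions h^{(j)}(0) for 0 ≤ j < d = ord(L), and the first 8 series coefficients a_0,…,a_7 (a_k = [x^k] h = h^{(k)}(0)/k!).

L = (-8 - 12·x) + (6 + 8·x + 36·x^2)·Dx + (1 - 3·x - 22·x^2 + 24·x^3)·Dx^2  (order 2).
h: a_k = -4, -5, -1, -7, 7, -31, 81, -267, …
ICs: h(0) = -4, h′(0) = -5.

f: a_k = -3, -3, -3, -3, -3, -3, -3, -3, …
g: a_k = -1, -2, 2, -4, 10, -28, 84, -264, …
Sum ⇒ L₀ = lclm(L_f,L_g) in ℚ(x)⟨Dx⟩.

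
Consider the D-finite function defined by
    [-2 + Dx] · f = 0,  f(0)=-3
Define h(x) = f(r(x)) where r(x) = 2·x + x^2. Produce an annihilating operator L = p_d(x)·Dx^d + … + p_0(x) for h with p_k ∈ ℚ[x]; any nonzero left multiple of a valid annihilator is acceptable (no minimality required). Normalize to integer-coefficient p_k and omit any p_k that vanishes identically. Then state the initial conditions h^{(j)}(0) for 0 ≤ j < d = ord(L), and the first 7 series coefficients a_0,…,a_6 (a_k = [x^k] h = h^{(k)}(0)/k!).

L = (-4 - 4·x) + Dx  (order 1).
h: a_k = -3, -12, -30, -56, -86, -568/5, -1996/15, …
ICs: h(0) = -3.

f: a_k = -3, -6, -6, -4, -2, -4/5, -4/15, …
f∘r: x↦r, Dx↦Dx/r' in L_f ⇒ L₀.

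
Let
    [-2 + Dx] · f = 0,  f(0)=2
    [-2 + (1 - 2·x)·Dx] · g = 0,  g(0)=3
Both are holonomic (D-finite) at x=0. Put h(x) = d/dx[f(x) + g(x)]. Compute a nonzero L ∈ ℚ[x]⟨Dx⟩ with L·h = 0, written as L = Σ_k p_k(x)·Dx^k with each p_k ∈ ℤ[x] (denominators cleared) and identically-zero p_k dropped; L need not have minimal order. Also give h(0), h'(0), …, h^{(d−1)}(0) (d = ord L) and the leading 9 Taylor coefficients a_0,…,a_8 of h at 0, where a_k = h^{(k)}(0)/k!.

f: a_k = 2, 4, 4, 8/3, 4/3, 8/15, 8/45, 16/315, 4/315, …
g: a_k = 3, 6, 12, 24, 48, 96, 192, 384, 768, …
Weyl lclm of L_f,L_g ⇒ L₀ (ord ≤ 2).
Differentiate: ansatz ord ≤ ord L₀ ⇒ L.
L = (16 + 16·x) + (-10 - 8·x + 8·x^2)·Dx + (1 - 4·x^2)·Dx^2  (order 2).
h: a_k = 10, 32, 80, 592/3, 1448/3, 17296/15, 120976/45, 1935392/315, 4354568/315, …
ICs: h(0) = 10, h′(0) = 32.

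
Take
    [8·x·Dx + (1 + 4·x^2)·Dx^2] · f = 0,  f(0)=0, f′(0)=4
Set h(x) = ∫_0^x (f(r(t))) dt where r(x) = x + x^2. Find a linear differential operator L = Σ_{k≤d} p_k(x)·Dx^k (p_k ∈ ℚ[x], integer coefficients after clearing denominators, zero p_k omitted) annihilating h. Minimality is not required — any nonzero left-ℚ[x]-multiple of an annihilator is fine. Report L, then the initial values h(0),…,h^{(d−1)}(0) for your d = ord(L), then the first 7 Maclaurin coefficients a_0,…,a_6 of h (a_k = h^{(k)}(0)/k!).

f: a_k = 0, 4, 0, -16/3, 0, 64/5, 0, …
Substitute x→r, Dx→(1/r')Dx; clear ⇒ L₀.
∫: right-multiply L₀ by Dx.
L = (-2 + 8·x + 32·x^2 + 48·x^3 + 24·x^4)·Dx^2 + (1 + 2·x + 4·x^2 + 16·x^3 + 20·x^4 + 8·x^5)·Dx^3  (order 3).
h: a_k = 0, 0, 2, 4/3, -4/3, -16/5, -8/15, …
ICs: h(0) = 0, h′(0) = 0, h′′(0) = 4.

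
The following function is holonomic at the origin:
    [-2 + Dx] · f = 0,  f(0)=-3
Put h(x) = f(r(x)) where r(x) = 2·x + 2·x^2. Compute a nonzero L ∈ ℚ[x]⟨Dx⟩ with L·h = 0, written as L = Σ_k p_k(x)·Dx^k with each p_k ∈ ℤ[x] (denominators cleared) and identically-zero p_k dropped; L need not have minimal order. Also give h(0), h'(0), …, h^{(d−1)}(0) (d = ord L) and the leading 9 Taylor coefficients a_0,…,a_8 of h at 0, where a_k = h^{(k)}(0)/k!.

L = (-4 - 8·x) + Dx  (order 1).
h: a_k = -3, -12, -36, -80, -152, -1248/5, -5536/15, -52096/105, -4320/7, …
ICs: h(0) = -3.

f: a_k = -3, -6, -6, -4, -2, -4/5, -4/15, -8/105, -2/105, …
Substitute x→r, Dx→(1/r')Dx; clear ⇒ L₀.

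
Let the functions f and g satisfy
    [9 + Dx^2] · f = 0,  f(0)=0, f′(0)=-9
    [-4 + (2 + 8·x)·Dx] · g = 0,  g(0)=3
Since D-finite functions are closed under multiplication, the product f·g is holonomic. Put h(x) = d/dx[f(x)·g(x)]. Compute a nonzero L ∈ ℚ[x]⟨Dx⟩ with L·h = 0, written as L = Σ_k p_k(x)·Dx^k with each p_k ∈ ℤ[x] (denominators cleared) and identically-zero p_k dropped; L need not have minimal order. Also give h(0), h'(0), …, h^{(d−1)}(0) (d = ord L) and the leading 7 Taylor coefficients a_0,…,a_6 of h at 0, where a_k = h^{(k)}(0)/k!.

f: a_k = 0, -9, 0, 27/2, 0, -243/40, 0, …
g: a_k = 3, 6, -6, 12, -30, 84, -252, …
Sym-product of L_f,L_g gives L₀ (≤ ord 2).
h=h₀': d/dx-closure on L₀ ⇒ L.
L = (131 + 1392·x + 4512·x^2 + 6912·x^3 + 6912·x^4) + (4 - 80·x - 576·x^2 - 768·x^3)·Dx + (7 + 80·x + 352·x^2 + 768·x^3 + 768·x^4)·Dx^2  (order 2).
h: a_k = -27, -108, 567/2, -108, 6831/8, -37827/10, 1065879/80, …
ICs: h(0) = -27, h′(0) = -108.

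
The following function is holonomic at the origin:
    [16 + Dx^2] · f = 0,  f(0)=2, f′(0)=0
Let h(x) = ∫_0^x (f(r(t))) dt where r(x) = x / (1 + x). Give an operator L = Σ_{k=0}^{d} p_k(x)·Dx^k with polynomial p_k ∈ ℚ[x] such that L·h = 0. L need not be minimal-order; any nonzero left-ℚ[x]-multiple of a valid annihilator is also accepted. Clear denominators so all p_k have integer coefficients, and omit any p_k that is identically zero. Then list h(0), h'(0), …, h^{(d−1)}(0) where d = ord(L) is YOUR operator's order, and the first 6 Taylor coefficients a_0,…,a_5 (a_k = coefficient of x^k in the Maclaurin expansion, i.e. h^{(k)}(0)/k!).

f: a_k = 2, 0, -16, 0, 64/3, 0, …
Substitute x→r, Dx→(1/r')Dx; clear ⇒ L₀.
Integrate: L := L₀·Dx.
L = 16·Dx + (2 + 6·x + 6·x^2 + 2·x^3)·Dx^2 + (1 + 4·x + 6·x^2 + 4·x^3 + x^4)·Dx^3  (order 3).
h: a_k = 0, 2, 0, -16/3, 8, -16/3, …
ICs: h(0) = 0, h′(0) = 2, h′′(0) = 0.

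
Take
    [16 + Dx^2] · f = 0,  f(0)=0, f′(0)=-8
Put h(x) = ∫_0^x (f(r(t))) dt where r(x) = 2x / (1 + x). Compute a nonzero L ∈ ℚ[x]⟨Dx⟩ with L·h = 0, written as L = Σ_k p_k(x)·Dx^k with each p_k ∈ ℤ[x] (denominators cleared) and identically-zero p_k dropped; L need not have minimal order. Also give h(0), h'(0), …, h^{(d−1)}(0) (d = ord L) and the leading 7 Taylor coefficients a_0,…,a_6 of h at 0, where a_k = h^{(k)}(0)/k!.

L = 64·Dx + (2 + 6·x + 6·x^2 + 2·x^3)·Dx^2 + (1 + 4·x + 6·x^2 + 4·x^3 + x^4)·Dx^3  (order 3).
h: a_k = 0, 0, -8, 16/3, 116/3, -496/5, 3464/45, …
ICs: h(0) = 0, h′(0) = 0, h′′(0) = -16.

f: a_k = 0, -8, 0, 64/3, 0, -256/15, 0, …
Change of var in L_f (x↦r) gives L₀.
Integrate: L := L₀·Dx.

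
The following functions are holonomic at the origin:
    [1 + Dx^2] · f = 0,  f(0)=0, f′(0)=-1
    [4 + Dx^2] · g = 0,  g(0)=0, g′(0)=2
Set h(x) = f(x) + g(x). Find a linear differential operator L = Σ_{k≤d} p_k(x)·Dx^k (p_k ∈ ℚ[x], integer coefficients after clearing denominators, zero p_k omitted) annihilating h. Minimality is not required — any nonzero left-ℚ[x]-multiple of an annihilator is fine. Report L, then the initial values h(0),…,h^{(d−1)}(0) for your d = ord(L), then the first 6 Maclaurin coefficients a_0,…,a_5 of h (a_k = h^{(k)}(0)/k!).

L = 4 + 5·Dx^2 + Dx^4  (order 4).
h: a_k = 0, 1, 0, -7/6, 0, 31/120, …
ICs: h(0) = 0, h′(0) = 1, h′′(0) = 0, h′′′(0) = -7.

f: a_k = 0, -1, 0, 1/6, 0, -1/120, …
g: a_k = 0, 2, 0, -4/3, 0, 4/15, …
h₀=f+g: left-lcm gives L₀, ord ≤ 4.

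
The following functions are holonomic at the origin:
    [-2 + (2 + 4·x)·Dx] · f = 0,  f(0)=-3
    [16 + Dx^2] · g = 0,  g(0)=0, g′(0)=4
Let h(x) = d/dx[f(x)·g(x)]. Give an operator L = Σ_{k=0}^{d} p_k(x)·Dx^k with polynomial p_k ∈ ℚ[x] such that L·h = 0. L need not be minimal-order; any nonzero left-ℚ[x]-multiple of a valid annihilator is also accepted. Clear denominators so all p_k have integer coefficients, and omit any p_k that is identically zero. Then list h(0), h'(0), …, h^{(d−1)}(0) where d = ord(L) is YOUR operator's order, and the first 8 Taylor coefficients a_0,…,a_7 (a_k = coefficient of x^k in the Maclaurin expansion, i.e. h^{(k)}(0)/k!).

f: a_k = -3, -3, 3/2, -3/2, 15/8, -21/8, 63/16, -99/16, …
g: a_k = 0, 4, 0, -32/3, 0, 128/15, 0, -1024/315, …
L₀ := L_f ⊗_s L_g (sym. prod.), ord ≤ 2.
Differentiate: ansatz ord ≤ ord L₀ ⇒ L.
L = (413 + 2688·x + 6784·x^2 + 8192·x^3 + 4096·x^4) + (-26 - 180·x - 384·x^2 - 256·x^3)·Dx + (19 + 140·x + 396·x^2 + 512·x^3 + 256·x^4)·Dx^2  (order 2).
h: a_k = -12, -24, 114, 104, -341/2, -603/5, 7687/60, 34/21, …
ICs: h(0) = -12, h′(0) = -24.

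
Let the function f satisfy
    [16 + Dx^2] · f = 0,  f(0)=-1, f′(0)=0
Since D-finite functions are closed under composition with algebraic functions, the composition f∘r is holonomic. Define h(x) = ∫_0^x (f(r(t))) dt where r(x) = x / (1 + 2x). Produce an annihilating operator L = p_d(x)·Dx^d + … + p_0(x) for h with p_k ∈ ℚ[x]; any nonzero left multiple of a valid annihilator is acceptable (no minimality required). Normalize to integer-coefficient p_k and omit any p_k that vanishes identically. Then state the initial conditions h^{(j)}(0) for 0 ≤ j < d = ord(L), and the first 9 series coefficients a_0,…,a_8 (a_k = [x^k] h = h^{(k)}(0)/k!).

L = 16·Dx + (4 + 24·x + 48·x^2 + 32·x^3)·Dx^2 + (1 + 8·x + 24·x^2 + 32·x^3 + 16·x^4)·Dx^3  (order 3).
h: a_k = 0, -1, 0, 8/3, -8, 256/15, -256/9, 1408/45, 64/5, …
ICs: h(0) = 0, h′(0) = -1, h′′(0) = 0.

f: a_k = -1, 0, 8, 0, -32/3, 0, 256/45, 0, -512/315, …
h₀=f(r): pull back L_f along r ⇒ L₀.
Integrate: L := L₀·Dx.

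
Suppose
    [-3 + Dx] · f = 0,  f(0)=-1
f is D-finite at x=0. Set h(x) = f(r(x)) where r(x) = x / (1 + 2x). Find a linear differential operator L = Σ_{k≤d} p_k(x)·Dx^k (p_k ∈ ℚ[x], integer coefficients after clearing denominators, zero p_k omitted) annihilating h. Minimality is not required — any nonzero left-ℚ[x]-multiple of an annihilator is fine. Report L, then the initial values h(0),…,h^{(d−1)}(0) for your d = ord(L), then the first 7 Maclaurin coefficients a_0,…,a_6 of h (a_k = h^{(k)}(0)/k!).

f: a_k = -1, -3, -9/2, -9/2, -27/8, -81/40, -81/80, …
Change of var in L_f (x↦r) gives L₀.
L = -3 + (1 + 4·x + 4·x^2)·Dx  (order 1).
h: a_k = -1, -3, 3/2, 3/2, -51/8, 519/40, -1581/80, …
ICs: h(0) = -1.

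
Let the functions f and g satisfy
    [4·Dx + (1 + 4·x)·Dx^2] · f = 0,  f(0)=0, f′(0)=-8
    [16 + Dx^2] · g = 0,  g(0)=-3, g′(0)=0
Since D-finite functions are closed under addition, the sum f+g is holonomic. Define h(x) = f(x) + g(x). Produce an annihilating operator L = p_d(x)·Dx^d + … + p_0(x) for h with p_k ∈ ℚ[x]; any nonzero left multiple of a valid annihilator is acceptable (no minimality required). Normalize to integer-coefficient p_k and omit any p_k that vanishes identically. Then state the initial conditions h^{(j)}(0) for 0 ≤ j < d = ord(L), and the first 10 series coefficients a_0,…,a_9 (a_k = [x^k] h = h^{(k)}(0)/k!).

f: a_k = 0, -8, 16, -128/3, 128, -2048/5, 4096/3, -32768/7, 16384, -524288/9, …
g: a_k = -3, 0, 24, 0, -32, 0, 256/15, 0, -512/105, 0, …
Weyl lclm of L_f,L_g ⇒ L₀ (ord ≤ 4).
L = (448 + 512·x + 1024·x^2)·Dx + (48 + 320·x + 768·x^2 + 1024·x^3)·Dx^2 + (28 + 32·x + 64·x^2)·Dx^3 + (3 + 20·x + 48·x^2 + 64·x^3)·Dx^4  (order 4).
h: a_k = -3, -8, 40, -128/3, 96, -2048/5, 6912/5, -32768/7, 1719808/105, -524288/9, …
ICs: h(0) = -3, h′(0) = -8, h′′(0) = 80, h′′′(0) = -256.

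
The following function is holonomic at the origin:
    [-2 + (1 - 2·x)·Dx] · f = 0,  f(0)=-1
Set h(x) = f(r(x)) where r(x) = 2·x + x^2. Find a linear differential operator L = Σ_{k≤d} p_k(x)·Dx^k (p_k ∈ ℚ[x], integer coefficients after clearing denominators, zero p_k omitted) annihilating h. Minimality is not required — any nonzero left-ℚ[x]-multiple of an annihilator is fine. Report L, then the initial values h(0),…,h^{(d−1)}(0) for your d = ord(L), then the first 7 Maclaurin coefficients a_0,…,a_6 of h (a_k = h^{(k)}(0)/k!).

L = (4 + 4·x) + (-1 + 4·x + 2·x^2)·Dx  (order 1).
h: a_k = -1, -4, -18, -80, -356, -1584, -7048, …
ICs: h(0) = -1.

f: a_k = -1, -2, -4, -8, -16, -32, -64, …
Substitute x→r, Dx→(1/r')Dx; clear ⇒ L₀.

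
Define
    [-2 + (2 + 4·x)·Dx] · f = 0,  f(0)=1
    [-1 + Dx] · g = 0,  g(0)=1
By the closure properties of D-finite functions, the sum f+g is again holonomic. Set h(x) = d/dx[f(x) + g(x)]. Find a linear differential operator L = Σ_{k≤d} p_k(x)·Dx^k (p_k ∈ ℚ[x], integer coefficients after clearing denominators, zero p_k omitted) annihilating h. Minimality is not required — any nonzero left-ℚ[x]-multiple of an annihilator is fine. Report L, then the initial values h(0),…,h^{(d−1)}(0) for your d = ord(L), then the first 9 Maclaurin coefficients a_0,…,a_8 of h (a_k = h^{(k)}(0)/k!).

f: a_k = 1, 1, -1/2, 1/2, -5/8, 7/8, -21/16, 33/16, -429/128, …
g: a_k = 1, 1, 1/2, 1/6, 1/24, 1/120, 1/720, 1/5040, 1/40320, …
f+g: L₀ = lclm(L_f,L_g), ord ≤ 1+1.
h₀' ⇒ L via d/dx closure of L₀.
L = (-2 - x) + (1 - 2·x - 2·x^2)·Dx + (1 + 3·x + 2·x^2)·Dx^2  (order 2).
h: a_k = 2, 0, 2, -7/3, 53/12, -118/15, 2599/180, -67567/2520, 1013513/20160, …
ICs: h(0) = 2, h′(0) = 0.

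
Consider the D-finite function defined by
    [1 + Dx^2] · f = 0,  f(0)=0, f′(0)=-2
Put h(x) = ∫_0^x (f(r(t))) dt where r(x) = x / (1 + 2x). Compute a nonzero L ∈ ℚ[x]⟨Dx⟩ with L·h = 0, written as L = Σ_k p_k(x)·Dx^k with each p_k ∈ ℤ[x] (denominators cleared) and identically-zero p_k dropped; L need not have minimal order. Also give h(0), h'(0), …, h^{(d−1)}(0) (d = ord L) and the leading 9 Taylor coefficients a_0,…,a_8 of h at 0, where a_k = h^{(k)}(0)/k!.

L = Dx + (4 + 24·x + 48·x^2 + 32·x^3)·Dx^2 + (1 + 8·x + 24·x^2 + 32·x^3 + 16·x^4)·Dx^3  (order 3).
h: a_k = 0, 0, -1, 4/3, -23/12, 14/5, -1441/360, 75/14, -123479/20160, …
ICs: h(0) = 0, h′(0) = 0, h′′(0) = -2.

f: a_k = 0, -2, 0, 1/3, 0, -1/60, 0, 1/2520, 0, …
L₀ from L_f via x↦r, Dx↦r'^{-1}Dx.
h=∫₀ˣh₀: take L = L₀·Dx.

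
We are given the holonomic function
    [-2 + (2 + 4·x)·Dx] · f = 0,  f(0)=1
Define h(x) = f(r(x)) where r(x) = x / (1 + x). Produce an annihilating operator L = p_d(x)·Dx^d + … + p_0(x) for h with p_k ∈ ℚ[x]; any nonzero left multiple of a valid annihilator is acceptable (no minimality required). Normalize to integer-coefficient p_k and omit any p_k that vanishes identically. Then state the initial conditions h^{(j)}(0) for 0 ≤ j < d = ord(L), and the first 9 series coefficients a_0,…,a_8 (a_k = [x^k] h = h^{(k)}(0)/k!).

L = -1 + (1 + 4·x + 3·x^2)·Dx  (order 1).
h: a_k = 1, 1, -3/2, 5/2, -37/8, 75/8, -327/16, 753/16, -14445/128, …
ICs: h(0) = 1.

f: a_k = 1, 1, -1/2, 1/2, -5/8, 7/8, -21/16, 33/16, -429/128, …
h₀=f(r): pull back L_f along r ⇒ L₀.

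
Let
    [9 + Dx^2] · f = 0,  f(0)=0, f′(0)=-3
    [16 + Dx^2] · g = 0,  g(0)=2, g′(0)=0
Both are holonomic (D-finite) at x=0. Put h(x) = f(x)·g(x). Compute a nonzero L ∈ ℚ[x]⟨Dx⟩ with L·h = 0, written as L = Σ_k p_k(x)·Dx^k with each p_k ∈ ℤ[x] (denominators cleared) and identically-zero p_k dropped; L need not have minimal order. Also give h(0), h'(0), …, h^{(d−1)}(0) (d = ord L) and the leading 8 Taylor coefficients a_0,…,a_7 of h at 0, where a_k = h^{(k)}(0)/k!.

f: a_k = 0, -3, 0, 9/2, 0, -81/40, 0, 243/560, …
g: a_k = 2, 0, -16, 0, 64/3, 0, -512/45, 0, …
f·g: L₀ = L_f ⊗_s L_g, ord ≤ 2·2.
L = 49 + 50·Dx^2 + Dx^4  (order 4).
h: a_k = 0, -6, 0, 57, 0, -2801/20, 0, 137257/840, …
ICs: h(0) = 0, h′(0) = -6, h′′(0) = 0, h′′′(0) = 342.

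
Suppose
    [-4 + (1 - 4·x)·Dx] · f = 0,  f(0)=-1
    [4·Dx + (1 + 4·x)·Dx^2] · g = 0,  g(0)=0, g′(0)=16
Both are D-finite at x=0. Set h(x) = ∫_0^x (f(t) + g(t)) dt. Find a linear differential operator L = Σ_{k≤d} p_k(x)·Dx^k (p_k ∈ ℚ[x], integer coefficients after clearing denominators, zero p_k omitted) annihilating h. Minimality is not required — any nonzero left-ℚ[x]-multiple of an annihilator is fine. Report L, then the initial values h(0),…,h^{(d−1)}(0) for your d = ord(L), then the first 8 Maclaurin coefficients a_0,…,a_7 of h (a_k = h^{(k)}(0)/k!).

L = (160 + 128·x)·Dx^2 + (16 + 256·x + 256·x^2)·Dx^3 + (-3 - 4·x + 48·x^2 + 64·x^3)·Dx^4  (order 4).
h: a_k = 0, -1, 6, -16, 16/3, -512/5, -512/15, -20480/21, …
ICs: h(0) = 0, h′(0) = -1, h′′(0) = 12, h′′′(0) = -96.

f: a_k = -1, -4, -16, -64, -256, -1024, -4096, -16384, …
g: a_k = 0, 16, -32, 256/3, -256, 4096/5, -8192/3, 65536/7, …
h₀=f+g: left-lcm gives L₀, ord ≤ 3.
Integrate: L := L₀·Dx.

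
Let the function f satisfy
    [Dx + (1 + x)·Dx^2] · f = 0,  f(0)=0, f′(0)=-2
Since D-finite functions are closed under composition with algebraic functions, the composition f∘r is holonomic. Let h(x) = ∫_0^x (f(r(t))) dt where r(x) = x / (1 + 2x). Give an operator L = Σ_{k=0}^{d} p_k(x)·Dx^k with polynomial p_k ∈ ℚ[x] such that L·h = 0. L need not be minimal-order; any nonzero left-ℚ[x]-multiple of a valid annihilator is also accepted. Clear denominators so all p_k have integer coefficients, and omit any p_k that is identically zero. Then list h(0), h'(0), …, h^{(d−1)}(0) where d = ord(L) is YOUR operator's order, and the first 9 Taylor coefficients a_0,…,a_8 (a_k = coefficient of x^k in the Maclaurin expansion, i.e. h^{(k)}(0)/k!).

L = (5 + 12·x)·Dx^2 + (1 + 5·x + 6·x^2)·Dx^3  (order 3).
h: a_k = 0, 0, -1, 5/3, -19/6, 13/2, -211/15, 95/3, -2059/28, …
ICs: h(0) = 0, h′(0) = 0, h′′(0) = -2.

f: a_k = 0, -2, 1, -2/3, 1/2, -2/5, 1/3, -2/7, 1/4, …
Substitute x→r, Dx→(1/r')Dx; clear ⇒ L₀.
∫: right-multiply L₀ by Dx.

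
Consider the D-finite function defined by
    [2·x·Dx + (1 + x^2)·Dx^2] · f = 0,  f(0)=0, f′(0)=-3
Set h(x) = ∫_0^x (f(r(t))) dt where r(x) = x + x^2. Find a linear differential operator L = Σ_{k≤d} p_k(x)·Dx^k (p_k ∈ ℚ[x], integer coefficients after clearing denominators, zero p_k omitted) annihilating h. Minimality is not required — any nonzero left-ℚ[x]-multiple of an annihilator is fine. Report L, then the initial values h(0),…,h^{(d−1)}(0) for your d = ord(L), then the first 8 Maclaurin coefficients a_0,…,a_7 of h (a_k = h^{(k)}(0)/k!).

L = (-2 + 2·x + 8·x^2 + 12·x^3 + 6·x^4)·Dx^2 + (1 + 2·x + x^2 + 4·x^3 + 5·x^4 + 2·x^5)·Dx^3  (order 3).
h: a_k = 0, 0, -3/2, -1, 1/4, 3/5, 2/5, -2/7, …
ICs: h(0) = 0, h′(0) = 0, h′′(0) = -3.

f: a_k = 0, -3, 0, 1, 0, -3/5, 0, 3/7, …
f∘r: x↦r, Dx↦Dx/r' in L_f ⇒ L₀.
Integrate: L := L₀·Dx.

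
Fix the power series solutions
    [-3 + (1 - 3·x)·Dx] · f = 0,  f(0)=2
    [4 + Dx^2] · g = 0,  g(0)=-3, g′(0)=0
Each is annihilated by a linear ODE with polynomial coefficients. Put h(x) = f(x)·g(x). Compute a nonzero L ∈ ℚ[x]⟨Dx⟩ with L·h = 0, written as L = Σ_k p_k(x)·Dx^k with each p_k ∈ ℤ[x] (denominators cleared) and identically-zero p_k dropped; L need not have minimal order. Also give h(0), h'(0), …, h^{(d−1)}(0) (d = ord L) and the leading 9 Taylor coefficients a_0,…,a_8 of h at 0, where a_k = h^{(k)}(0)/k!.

L = (-4 + 12·x) + 6·Dx + (-1 + 3·x)·Dx^2  (order 2).
h: a_k = -6, -18, -42, -126, -382, -1146, -51562/15, -51562/5, -649682/21, …
ICs: h(0) = -6, h′(0) = -18.

f: a_k = 2, 6, 18, 54, 162, 486, 1458, 4374, 13122, …
g: a_k = -3, 0, 6, 0, -2, 0, 4/15, 0, -2/105, …
Sym-product of L_f,L_g gives L₀ (≤ ord 2).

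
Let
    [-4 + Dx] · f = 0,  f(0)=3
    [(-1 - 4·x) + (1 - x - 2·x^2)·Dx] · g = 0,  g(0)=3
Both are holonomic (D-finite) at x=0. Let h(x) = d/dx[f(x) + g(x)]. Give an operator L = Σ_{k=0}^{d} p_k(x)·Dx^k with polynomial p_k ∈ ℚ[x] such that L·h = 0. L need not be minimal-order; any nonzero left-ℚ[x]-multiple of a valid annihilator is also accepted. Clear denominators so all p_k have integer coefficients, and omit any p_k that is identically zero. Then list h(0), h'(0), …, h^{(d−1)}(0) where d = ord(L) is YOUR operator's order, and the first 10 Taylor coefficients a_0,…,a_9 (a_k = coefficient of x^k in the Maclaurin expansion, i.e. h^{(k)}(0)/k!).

f: a_k = 3, 12, 24, 32, 32, 128/5, 256/15, 1024/105, 512/105, 2048/945, …
g: a_k = 3, 3, 9, 15, 33, 63, 129, 255, 513, 1023, …
Weyl lclm of L_f,L_g ⇒ L₀ (ord ≤ 2).
Differentiate: ansatz ord ≤ ord L₀ ⇒ L.
L = (12 + 240·x + 288·x^2 + 768·x^3 + 384·x^4) + (-7 - 56·x - 160·x^2 - 160·x^3 + 160·x^4 + 128·x^5)·Dx + (1 - x + 22·x^2 - 8·x^3 - 64·x^4 - 32·x^5)·Dx^2  (order 2).
h: a_k = 15, 66, 141, 260, 443, 4382/5, 27799/15, 435016/105, 968783/105, 19371242/945, …
ICs: h(0) = 15, h′(0) = 66.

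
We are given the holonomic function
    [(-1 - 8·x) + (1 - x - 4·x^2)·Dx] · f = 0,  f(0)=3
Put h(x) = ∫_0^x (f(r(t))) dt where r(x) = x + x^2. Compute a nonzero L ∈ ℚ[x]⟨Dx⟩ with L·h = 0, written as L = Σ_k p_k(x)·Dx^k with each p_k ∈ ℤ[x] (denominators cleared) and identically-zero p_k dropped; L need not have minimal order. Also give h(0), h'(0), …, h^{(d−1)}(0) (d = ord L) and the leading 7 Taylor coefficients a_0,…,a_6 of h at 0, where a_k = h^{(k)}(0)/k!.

L = (1 + 10·x + 24·x^2 + 16·x^3)·Dx + (-1 + x + 5·x^2 + 8·x^3 + 4·x^4)·Dx^2  (order 2).
h: a_k = 0, 3, 3/2, 6, 57/4, 183/5, 104, …
ICs: h(0) = 0, h′(0) = 3.

f: a_k = 3, 3, 15, 27, 87, 195, 543, …
f∘r: x↦r, Dx↦Dx/r' in L_f ⇒ L₀.
h=∫₀ˣh₀: take L = L₀·Dx.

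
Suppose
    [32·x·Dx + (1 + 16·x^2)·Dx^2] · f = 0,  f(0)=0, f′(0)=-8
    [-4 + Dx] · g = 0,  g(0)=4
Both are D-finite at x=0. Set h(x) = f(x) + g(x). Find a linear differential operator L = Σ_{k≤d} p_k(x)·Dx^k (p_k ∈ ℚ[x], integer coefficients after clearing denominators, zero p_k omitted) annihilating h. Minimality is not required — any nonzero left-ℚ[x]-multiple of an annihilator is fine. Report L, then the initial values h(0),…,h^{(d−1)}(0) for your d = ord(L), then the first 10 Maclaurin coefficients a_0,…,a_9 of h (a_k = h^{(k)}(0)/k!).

f: a_k = 0, -8, 0, 128/3, 0, -2048/5, 0, 32768/7, 0, -524288/9, …
g: a_k = 4, 16, 32, 128/3, 128/3, 512/15, 1024/45, 4096/315, 2048/315, 8192/2835, …
Weyl lclm of L_f,L_g ⇒ L₀ (ord ≤ 3).
L = (32 - 256·x - 512·x^2)·Dx + (-12 + 48·x + 64·x^2 - 256·x^3)·Dx^2 + (1 + 4·x + 16·x^2 + 64·x^3)·Dx^3  (order 3).
h: a_k = 4, 8, 32, 256/3, 128/3, -5632/15, 1024/45, 1478656/315, 2048/315, -165142528/2835, …
ICs: h(0) = 4, h′(0) = 8, h′′(0) = 64.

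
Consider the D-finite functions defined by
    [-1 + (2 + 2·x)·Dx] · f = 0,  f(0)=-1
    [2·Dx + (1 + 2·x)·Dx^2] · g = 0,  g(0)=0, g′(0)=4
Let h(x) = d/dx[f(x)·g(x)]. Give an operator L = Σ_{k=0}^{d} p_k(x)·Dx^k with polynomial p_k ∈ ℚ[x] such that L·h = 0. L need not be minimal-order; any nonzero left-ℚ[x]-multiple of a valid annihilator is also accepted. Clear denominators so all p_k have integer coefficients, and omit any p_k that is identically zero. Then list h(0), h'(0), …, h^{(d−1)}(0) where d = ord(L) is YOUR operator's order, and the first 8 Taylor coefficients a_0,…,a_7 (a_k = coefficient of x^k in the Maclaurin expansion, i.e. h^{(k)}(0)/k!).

L = (-11 - 4·x + 4·x^2) + (-28 - 36·x + 24·x^2 + 32·x^3)·Dx + (-4 - 8·x + 12·x^2 + 32·x^3 + 16·x^4)·Dx^2  (order 2).
h: a_k = -4, 4, -17/2, 55/3, -3709/96, 12801/160, -209709/1280, 746239/2240, …
ICs: h(0) = -4, h′(0) = 4.

f: a_k = -1, -1/2, 1/8, -1/16, 5/128, -7/256, 21/1024, -33/2048, …
g: a_k = 0, 4, -4, 16/3, -8, 64/5, -64/3, 256/7, …
Product ⇒ symmetric product L₀, ord ≤ 2.
h=h₀': d/dx-closure on L₀ ⇒ L.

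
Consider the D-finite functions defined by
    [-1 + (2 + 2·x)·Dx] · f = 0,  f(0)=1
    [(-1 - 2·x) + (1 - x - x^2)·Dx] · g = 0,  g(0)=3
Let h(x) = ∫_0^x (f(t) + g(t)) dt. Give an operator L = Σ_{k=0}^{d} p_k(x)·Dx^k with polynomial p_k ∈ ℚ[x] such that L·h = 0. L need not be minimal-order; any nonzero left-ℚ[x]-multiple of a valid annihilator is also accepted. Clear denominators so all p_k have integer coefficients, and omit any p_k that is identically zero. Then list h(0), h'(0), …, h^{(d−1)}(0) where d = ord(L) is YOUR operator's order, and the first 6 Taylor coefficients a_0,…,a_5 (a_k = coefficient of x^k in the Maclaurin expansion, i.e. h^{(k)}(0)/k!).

f: a_k = 1, 1/2, -1/8, 1/16, -5/128, 7/256, …
g: a_k = 3, 3, 6, 9, 15, 24, …
Weyl lclm of L_f,L_g ⇒ L₀ (ord ≤ 2).
Integrate: L := L₀·Dx.
L = (9 + 21·x + 21·x^2 + 10·x^3)·Dx + (-17 - 54·x - 87·x^2 - 74·x^3 - 25·x^4)·Dx^2 + (2 + 14·x + 6·x^2 - 30·x^3 - 34·x^4 - 10·x^5)·Dx^3  (order 3).
h: a_k = 0, 4, 7/4, 47/24, 145/64, 383/128, …
ICs: h(0) = 0, h′(0) = 4, h′′(0) = 7/2.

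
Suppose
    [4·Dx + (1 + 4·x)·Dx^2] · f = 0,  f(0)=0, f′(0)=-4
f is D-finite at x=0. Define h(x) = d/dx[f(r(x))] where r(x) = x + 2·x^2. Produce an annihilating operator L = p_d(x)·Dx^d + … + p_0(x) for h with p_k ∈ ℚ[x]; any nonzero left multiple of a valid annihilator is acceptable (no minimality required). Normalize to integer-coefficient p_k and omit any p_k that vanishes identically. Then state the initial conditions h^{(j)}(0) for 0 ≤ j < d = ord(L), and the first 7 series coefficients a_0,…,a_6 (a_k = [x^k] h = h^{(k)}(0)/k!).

L = (16·x + 32·x^2) + (1 + 8·x + 24·x^2 + 32·x^3)·Dx  (order 1).
h: a_k = -4, 0, 32, -128, 256, 0, -2048, …
ICs: h(0) = -4.

f: a_k = 0, -4, 8, -64/3, 64, -1024/5, 2048/3, …
Substitute x→r, Dx→(1/r')Dx; clear ⇒ L₀.
Derive L from L₀ (diff closure).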